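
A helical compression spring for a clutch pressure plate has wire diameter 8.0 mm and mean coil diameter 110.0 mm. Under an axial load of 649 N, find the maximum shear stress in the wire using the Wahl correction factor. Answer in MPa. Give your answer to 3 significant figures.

392 MPa

Spring index C = D/d = 110.0/8.0 = 13.7500
K_W = (4C−1)/(4C−4) + 0.615/C = 54.000/51.000 + 0.0447 = 1.1036
τ₀ = 8FD/(πd³) = 8·649·110.0/(π·8.0³) = 571120/1608.5 = 355.06 MPa
τ_max = K·τ₀ = 1.1036 × 355.06 = 391.83 MPa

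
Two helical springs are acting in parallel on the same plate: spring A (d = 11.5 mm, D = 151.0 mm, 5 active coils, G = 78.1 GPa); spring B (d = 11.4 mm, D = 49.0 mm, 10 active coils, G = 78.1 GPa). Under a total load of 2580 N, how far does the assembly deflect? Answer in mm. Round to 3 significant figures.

k_A = Gd⁴/(8D³N_a) = (78.1×10³)(11.5⁴)/(8·151.0³·5) = 9.9186 N/mm
k_B = Gd⁴/(8D³N_a) = (78.1×10³)(11.4⁴)/(8·49.0³·10) = 140.15 N/mm
Parallel: k_eq = 9.9186 + 140.15 = 150.07 N/mm
δ = F/k_eq = 2580/150.07 = 17.192 mm

17.2 mm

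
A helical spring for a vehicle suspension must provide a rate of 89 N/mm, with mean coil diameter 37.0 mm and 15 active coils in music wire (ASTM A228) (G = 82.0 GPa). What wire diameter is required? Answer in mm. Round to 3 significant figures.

d = (8D³N_a·k / G)^(1/4) = (8·37.0³·15·89 / (82.0×10³))^0.25
  = (6597.2)^0.25 = 9.0124 mm

9.01 mm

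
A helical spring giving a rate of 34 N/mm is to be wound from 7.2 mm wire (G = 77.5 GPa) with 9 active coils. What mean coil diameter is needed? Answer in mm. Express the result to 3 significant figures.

44.0 mm

D = (Gd⁴/(8N_a·k))^(1/3) = (77.5×10³·7.2⁴/(8·9·34))^(1/3)
  = (85078.6)^(1/3) = 43.9818 mm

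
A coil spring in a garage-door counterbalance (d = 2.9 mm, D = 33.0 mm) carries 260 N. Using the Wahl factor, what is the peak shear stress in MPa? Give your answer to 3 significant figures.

Spring index C = D/d = 33.0/2.9 = 11.3793
K_W = (4C−1)/(4C−4) + 0.615/C = 44.517/41.517 + 0.0540 = 1.1263
τ₀ = 8FD/(πd³) = 8·260·33.0/(π·2.9³) = 68640/76.62 = 895.85 MPa
τ_max = K·τ₀ = 1.1263 × 895.85 = 1009 MPa

1010 MPa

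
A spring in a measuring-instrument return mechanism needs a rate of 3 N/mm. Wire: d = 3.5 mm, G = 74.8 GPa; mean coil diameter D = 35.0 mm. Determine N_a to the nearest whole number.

N_a = Gd⁴/(8D³k) = (74.8×10³ × 3.5⁴)/(8 × 35.0³ × 3)
    = 1.12247e+07 / 1.029e+06 = 10.91 → 11 coils

11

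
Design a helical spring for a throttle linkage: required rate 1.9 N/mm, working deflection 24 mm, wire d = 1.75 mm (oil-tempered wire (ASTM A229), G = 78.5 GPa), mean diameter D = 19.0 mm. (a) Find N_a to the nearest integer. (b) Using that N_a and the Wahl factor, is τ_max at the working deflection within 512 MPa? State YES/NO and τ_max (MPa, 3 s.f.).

(a) 7 coils; (b) YES, τ_max = 470 MPa

N_a = Gd⁴/(8D³k) = (78.5×10³)(1.75⁴)/(8·19.0³·1.9) = 7.062 → N_a = 7
Actual rate k = Gd⁴/(8D³·7) = 1.9168 N/mm
Working load F = kδ = 1.9168·24 = 46.003 N
C = 19.0/1.75 = 10.8571; K_W = (4C−1)/(4C−4)+0.615/C = 1.1327
τ_max = K_W·8FD/(πd³) = 1.1327·415.3 = 470.43 MPa
τ_max ≤ 512 MPa → acceptable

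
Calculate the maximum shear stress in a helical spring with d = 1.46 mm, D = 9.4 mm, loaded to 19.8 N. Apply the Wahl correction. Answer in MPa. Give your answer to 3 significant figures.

Spring index C = D/d = 9.4/1.46 = 6.4384
K_W = (4C−1)/(4C−4) + 0.615/C = 24.753/21.753 + 0.0955 = 1.2334
τ₀ = 8FD/(πd³) = 8·19.8·9.4/(π·1.46³) = 1488.96/9.7771 = 152.29 MPa
τ_max = K·τ₀ = 1.2334 × 152.29 = 187.84 MPa

188 MPa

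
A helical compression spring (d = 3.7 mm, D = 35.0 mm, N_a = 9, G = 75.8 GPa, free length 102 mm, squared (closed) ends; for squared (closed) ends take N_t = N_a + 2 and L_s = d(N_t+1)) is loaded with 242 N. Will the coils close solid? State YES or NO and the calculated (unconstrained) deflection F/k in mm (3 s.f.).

k = Gd⁴/(8D³N_a) = (75.8×10³)(3.7⁴)/(8·35.0³·9) = 4.6019 N/mm
N_t = 11; L_s = 3.7·12 = 44.4 mm; δ_solid = L₀ − L_s = 102 − 44.4 = 57.6 mm
δ = F/k = 242/4.6019 = 52.587 mm
δ < δ_solid → spring does not go solid

NO, δ = 52.6 mm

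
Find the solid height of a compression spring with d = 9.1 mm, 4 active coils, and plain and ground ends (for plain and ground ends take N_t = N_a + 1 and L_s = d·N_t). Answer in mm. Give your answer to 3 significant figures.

plain and ground ends: N_t = N_a + 1 = 4 + 1 = 5
L_s = d·N_t = 9.1 × 5 = 45.5 mm

45.5 mm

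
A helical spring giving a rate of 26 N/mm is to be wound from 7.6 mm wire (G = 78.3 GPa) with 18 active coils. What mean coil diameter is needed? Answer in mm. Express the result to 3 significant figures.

41.2 mm

D = (Gd⁴/(8N_a·k))^(1/3) = (78.3×10³·7.6⁴/(8·18·26))^(1/3)
  = (69771.9)^(1/3) = 41.1680 mm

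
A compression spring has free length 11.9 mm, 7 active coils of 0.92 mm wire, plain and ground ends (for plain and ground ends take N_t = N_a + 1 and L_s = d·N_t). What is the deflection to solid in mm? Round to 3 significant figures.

4.54 mm

N_t = 8; L_s = 0.92·8 = 7.36 mm
δ_solid = L₀ − L_s = 11.9 − 7.36 = 4.54 mm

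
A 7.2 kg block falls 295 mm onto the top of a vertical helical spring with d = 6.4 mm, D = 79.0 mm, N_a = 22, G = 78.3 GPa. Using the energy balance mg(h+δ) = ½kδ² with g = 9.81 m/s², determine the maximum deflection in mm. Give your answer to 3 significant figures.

219 mm

k = Gd⁴/(8D³N_a) = (78.3×10³)(6.4⁴)/(8·79.0³·22) = 1.5139 N/mm
W = mg = 7.2 × 9.81 = 70.632 N
½kδ² − Wδ − Wh = 0 → δ = (W + √(W² + 2kWh))/k
δ = (70.632 + √(4988.9 + 63087.2))/1.5139 = (70.632 + 260.91)/1.5139 = 219.01 mm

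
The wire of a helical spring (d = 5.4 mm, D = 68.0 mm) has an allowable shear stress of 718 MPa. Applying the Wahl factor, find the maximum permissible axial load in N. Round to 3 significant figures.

C = D/d = 68.0/5.4 = 12.5926
K_W = (4C−1)/(4C−4) + 0.615/C = 49.370/46.370 + 0.0488 = 1.1135
τ_max = K·8FD/(πd³) → F_max = τ_allow·πd³/(8DK)
F_max = 718·π·5.4³/(8·68.0·1.1135) = 3.5519e+05/605.76 = 586.34 N

586 N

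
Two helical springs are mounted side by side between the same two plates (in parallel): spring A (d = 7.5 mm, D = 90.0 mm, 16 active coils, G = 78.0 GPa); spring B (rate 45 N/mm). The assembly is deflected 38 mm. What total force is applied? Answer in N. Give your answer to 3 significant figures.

1810 N

k_A = Gd⁴/(8D³N_a) = (78.0×10³)(7.5⁴)/(8·90.0³·16) = 2.6449 N/mm
Parallel: k_eq = 2.6449 + 45 = 47.645 N/mm
F = k_eq·δ = 47.645·38 = 1810.5 N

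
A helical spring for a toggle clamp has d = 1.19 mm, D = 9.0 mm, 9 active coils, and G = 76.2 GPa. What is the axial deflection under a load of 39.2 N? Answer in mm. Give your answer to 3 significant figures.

13.5 mm

k = Gd⁴/(8D³N_a) = (76.2×10³)(1.19⁴)/(8·9.0³·9) = 2.9113 N/mm
δ = F/k = 39.2 / 2.9113 = 13.465 mm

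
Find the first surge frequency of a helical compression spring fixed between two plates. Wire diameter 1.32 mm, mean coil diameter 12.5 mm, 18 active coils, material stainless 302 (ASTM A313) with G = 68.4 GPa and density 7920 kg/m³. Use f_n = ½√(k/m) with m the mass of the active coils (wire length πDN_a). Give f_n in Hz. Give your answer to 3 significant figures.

k = Gd⁴/(8D³N_a) = (68.4×10³)(1.32⁴)/(8·12.5³·18) = 0.73834 N/mm = 738.34 N/m
Wire length L = πDN_a = π·12.5·18 = 706.86 mm
m = ρ·(πd²/4)·L = 7920 × 1.3685×10⁻⁶ m² × 0.70686 m = 0.0076612 kg
f_n = ½√(k/m) = 0.5·√(738.34/0.0076612) = 0.5·√(96375) = 155.22 Hz

155 Hz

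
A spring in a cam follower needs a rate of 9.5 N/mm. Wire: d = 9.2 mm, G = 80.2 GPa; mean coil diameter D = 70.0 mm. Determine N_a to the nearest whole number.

N_a = Gd⁴/(8D³k) = (80.2×10³ × 9.2⁴)/(8 × 70.0³ × 9.5)
    = 5.74547e+08 / 2.6068e+07 = 22.04 → 22 coils

22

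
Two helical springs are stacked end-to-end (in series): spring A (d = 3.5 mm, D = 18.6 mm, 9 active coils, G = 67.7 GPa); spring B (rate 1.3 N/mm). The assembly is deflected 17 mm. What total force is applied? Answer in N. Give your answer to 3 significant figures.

20.9 N

k_A = Gd⁴/(8D³N_a) = (67.7×10³)(3.5⁴)/(8·18.6³·9) = 21.928 N/mm
Series: 1/k_eq = 1/21.928 + 1/1.3 = 0.81484; k_eq = 1.2272 N/mm
F = k_eq·δ = 1.2272·17 = 20.863 N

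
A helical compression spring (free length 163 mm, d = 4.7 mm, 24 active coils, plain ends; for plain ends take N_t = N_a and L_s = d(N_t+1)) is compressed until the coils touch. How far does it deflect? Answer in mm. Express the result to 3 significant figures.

N_t = 24; L_s = 4.7·25 = 117.5 mm
δ_solid = L₀ − L_s = 163 − 117.5 = 45.5 mm

45.5 mm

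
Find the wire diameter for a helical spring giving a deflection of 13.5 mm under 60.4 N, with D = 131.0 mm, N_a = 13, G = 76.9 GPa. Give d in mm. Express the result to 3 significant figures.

Required rate k = F/δ = 60.4/13.5 = 4.4741 N/mm
d = (8D³N_a·k / G)^(1/4) = (8·131.0³·13·4.4741 / (76.9×10³))^0.25
  = (13603)^0.25 = 10.7996 mm

10.8 mm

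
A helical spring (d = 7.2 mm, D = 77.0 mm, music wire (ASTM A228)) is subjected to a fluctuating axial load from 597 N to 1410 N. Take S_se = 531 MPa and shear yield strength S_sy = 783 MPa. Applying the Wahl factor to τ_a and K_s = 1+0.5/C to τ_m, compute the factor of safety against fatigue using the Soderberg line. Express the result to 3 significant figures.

C = D/d = 77.0/7.2 = 10.6944; K_W = (4C−1)/(4C−4)+0.615/C = 1.1349; K_s = 1+0.5/C = 1.0468
F_a = (F_max−F_min)/2 = 406.5 N; F_m = (F_max+F_min)/2 = 1003.5 N
τ_a = K_W·8F_aD/(πd³) = 1.1349 × 213.55 = 242.35 MPa
τ_m = K_s·8F_mD/(πd³) = 1.0468 × 527.17 = 551.82 MPa
Soderberg: 1/n_f = τ_a/S_se + τ_m/S_sy = 242.35/531 + 551.82/783 = 0.45640 + 0.70475 = 1.1611
n_f = 1/1.1611 = 0.8612

0.861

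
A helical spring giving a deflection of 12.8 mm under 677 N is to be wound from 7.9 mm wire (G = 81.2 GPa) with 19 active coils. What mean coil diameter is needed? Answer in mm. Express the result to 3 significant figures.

Required rate k = F/δ = 677/12.8 = 52.891 N/mm
D = (Gd⁴/(8N_a·k))^(1/3) = (81.2×10³·7.9⁴/(8·19·52.891))^(1/3)
  = (39340.7)^(1/3) = 34.0106 mm

34.0 mm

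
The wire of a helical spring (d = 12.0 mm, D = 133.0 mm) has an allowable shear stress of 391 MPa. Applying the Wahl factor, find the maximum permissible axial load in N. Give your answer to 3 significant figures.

1770 N

C = D/d = 133.0/12.0 = 11.0833
K_W = (4C−1)/(4C−4) + 0.615/C = 43.333/40.333 + 0.0555 = 1.1299
τ_max = K·8FD/(πd³) → F_max = τ_allow·πd³/(8DK)
F_max = 391·π·12.0³/(8·133.0·1.1299) = 2.1226e+06/1202.2 = 1765.6 N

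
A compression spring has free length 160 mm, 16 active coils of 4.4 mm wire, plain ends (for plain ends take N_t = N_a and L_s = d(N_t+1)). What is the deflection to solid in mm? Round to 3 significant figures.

85.2 mm

N_t = 16; L_s = 4.4·17 = 74.8 mm
δ_solid = L₀ − L_s = 160 − 74.8 = 85.2 mm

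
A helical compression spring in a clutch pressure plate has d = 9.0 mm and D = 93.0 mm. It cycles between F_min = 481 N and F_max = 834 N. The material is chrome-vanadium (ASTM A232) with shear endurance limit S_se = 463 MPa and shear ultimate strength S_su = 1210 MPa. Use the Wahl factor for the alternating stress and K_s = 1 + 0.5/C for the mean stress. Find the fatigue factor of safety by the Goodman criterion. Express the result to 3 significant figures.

C = D/d = 93.0/9.0 = 10.3333; K_W = (4C−1)/(4C−4)+0.615/C = 1.1399; K_s = 1+0.5/C = 1.0484
F_a = (F_max−F_min)/2 = 176.5 N; F_m = (F_max+F_min)/2 = 657.5 N
τ_a = K_W·8F_aD/(πd³) = 1.1399 × 57.338 = 65.358 MPa
τ_m = K_s·8F_mD/(πd³) = 1.0484 × 213.6 = 223.93 MPa
Goodman: 1/n_f = τ_a/S_se + τ_m/S_su = 65.358/463 + 223.93/1210 = 0.14116 + 0.18507 = 0.32623
n_f = 1/0.32623 = 3.065

3.07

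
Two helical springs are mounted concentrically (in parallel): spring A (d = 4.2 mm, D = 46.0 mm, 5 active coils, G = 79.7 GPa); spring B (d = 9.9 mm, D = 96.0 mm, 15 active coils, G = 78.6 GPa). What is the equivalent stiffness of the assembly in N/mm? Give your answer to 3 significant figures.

k_A = Gd⁴/(8D³N_a) = (79.7×10³)(4.2⁴)/(8·46.0³·5) = 6.3697 N/mm
k_B = Gd⁴/(8D³N_a) = (78.6×10³)(9.9⁴)/(8·96.0³·15) = 7.1116 N/mm
Parallel: k_eq = 6.3697 + 7.1116 = 13.481 N/mm

13.5 N/mm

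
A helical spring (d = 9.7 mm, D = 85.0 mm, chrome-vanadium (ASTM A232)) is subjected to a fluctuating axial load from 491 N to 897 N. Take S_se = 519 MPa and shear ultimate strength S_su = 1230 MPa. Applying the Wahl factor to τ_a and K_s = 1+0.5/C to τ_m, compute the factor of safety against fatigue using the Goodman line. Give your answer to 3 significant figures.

C = D/d = 85.0/9.7 = 8.7629; K_W = (4C−1)/(4C−4)+0.615/C = 1.1668; K_s = 1+0.5/C = 1.0571
F_a = (F_max−F_min)/2 = 203 N; F_m = (F_max+F_min)/2 = 694 N
τ_a = K_W·8F_aD/(πd³) = 1.1668 × 48.144 = 56.174 MPa
τ_m = K_s·8F_mD/(πd³) = 1.0571 × 164.59 = 173.98 MPa
Goodman: 1/n_f = τ_a/S_se + τ_m/S_su = 56.174/519 + 173.98/1230 = 0.10823 + 0.14145 = 0.24968
n_f = 1/0.24968 = 4.005

4.01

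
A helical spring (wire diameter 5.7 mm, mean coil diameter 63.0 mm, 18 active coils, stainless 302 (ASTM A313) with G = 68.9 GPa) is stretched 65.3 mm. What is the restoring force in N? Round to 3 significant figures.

132 N

k = Gd⁴/(8D³N_a) = (68.9×10³)(5.7⁴)/(8·63.0³·18) = 2.0199 N/mm
F = k·δ = 2.0199 × 65.3 = 131.9 N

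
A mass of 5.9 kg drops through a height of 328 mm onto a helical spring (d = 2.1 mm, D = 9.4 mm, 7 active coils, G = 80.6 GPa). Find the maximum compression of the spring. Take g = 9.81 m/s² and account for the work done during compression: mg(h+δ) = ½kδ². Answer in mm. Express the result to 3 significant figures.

35.3 mm

k = Gd⁴/(8D³N_a) = (80.6×10³)(2.1⁴)/(8·9.4³·7) = 33.701 N/mm
W = mg = 5.9 × 9.81 = 57.879 N
½kδ² − Wδ − Wh = 0 → δ = (W + √(W² + 2kWh))/k
δ = (57.879 + √(3350 + 1.27957e+06))/33.701 = (57.879 + 1132.7)/33.701 = 35.327 mm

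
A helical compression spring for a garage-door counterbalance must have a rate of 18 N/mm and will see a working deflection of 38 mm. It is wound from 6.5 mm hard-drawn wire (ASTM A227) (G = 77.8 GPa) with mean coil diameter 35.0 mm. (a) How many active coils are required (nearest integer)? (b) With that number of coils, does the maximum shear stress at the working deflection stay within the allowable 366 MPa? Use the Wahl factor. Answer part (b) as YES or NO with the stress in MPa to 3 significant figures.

N_a = Gd⁴/(8D³k) = (77.8×10³)(6.5⁴)/(8·35.0³·18) = 22.49 → N_a = 22
Actual rate k = Gd⁴/(8D³·22) = 18.404 N/mm
Working load F = kδ = 18.404·38 = 699.36 N
C = 35.0/6.5 = 5.3846; K_W = (4C−1)/(4C−4)+0.615/C = 1.2853
τ_max = K_W·8FD/(πd³) = 1.2853·226.97 = 291.72 MPa
τ_max ≤ 366 MPa → acceptable

(a) 22 coils; (b) YES, τ_max = 292 MPa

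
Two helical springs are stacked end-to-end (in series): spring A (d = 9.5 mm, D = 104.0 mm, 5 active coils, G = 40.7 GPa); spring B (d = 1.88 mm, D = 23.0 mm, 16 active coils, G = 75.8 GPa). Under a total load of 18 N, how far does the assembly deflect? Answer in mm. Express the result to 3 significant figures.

k_A = Gd⁴/(8D³N_a) = (40.7×10³)(9.5⁴)/(8·104.0³·5) = 7.3676 N/mm
k_B = Gd⁴/(8D³N_a) = (75.8×10³)(1.88⁴)/(8·23.0³·16) = 0.608 N/mm
Series: 1/k_eq = 1/7.3676 + 1/0.608 = 1.7805; k_eq = 0.56166 N/mm
δ = F/k_eq = 18/0.56166 = 32.048 mm

32.0 mm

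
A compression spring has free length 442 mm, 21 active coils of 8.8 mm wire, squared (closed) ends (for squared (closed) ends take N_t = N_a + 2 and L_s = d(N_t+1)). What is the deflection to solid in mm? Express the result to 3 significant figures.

231 mm

N_t = 23; L_s = 8.8·24 = 211.2 mm
δ_solid = L₀ − L_s = 442 − 211.2 = 230.8 mm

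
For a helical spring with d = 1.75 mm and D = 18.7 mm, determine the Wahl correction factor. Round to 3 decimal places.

C = D/d = 18.7/1.75 = 10.6857
K_W = (4C−1)/(4C−4) + 0.615/C = 41.743/38.743 + 0.0576 = 1.1350

1.135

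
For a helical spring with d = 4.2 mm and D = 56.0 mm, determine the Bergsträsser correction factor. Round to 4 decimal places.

C = D/d = 56.0/4.2 = 13.3333
K_B = (4C+2)/(4C−3) = 55.333/50.333 = 1.0993

1.0993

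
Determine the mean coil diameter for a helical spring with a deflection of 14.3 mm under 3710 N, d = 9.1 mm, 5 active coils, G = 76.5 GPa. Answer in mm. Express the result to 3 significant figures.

Required rate k = F/δ = 3710/14.3 = 259.44 N/mm
D = (Gd⁴/(8N_a·k))^(1/3) = (76.5×10³·9.1⁴/(8·5·259.44))^(1/3)
  = (50550.9)^(1/3) = 36.9751 mm

37.0 mm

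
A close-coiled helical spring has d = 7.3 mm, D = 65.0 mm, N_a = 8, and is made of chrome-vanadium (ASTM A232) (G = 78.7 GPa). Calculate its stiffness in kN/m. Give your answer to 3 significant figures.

12.7 kN/m

k = Gd⁴/(8D³N_a) = (78.7×10³ × 7.3⁴) / (8 × 65.0³ × 8)
  = 2.23494e+08 / 1.7576e+07 = 12.716 N/mm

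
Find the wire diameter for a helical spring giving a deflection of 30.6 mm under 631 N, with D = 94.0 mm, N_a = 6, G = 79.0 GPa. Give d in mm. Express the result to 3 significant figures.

10.1 mm

Required rate k = F/δ = 631/30.6 = 20.621 N/mm
d = (8D³N_a·k / G)^(1/4) = (8·94.0³·6·20.621 / (79.0×10³))^0.25
  = (10407)^0.25 = 10.1001 mm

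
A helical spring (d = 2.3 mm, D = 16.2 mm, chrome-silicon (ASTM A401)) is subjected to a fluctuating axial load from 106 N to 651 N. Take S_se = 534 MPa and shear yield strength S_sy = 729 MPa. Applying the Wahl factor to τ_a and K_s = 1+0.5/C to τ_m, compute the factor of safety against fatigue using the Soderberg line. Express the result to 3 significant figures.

0.251

C = D/d = 16.2/2.3 = 7.0435; K_W = (4C−1)/(4C−4)+0.615/C = 1.2114; K_s = 1+0.5/C = 1.0710
F_a = (F_max−F_min)/2 = 272.5 N; F_m = (F_max+F_min)/2 = 378.5 N
τ_a = K_W·8F_aD/(πd³) = 1.2114 × 923.93 = 1119.3 MPa
τ_m = K_s·8F_mD/(πd³) = 1.0710 × 1283.3 = 1374.4 MPa
Soderberg: 1/n_f = τ_a/S_se + τ_m/S_sy = 1119.3/534 + 1374.4/729 = 2.09599 + 1.88536 = 3.9814
n_f = 1/3.9814 = 0.2512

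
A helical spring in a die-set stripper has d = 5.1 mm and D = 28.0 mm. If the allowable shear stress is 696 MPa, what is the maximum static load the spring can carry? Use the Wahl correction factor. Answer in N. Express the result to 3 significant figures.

1010 N

C = D/d = 28.0/5.1 = 5.4902
K_W = (4C−1)/(4C−4) + 0.615/C = 20.961/17.961 + 0.1120 = 1.2790
τ_max = K·8FD/(πd³) → F_max = τ_allow·πd³/(8DK)
F_max = 696·π·5.1³/(8·28.0·1.2790) = 2.9005e+05/286.51 = 1012.4 N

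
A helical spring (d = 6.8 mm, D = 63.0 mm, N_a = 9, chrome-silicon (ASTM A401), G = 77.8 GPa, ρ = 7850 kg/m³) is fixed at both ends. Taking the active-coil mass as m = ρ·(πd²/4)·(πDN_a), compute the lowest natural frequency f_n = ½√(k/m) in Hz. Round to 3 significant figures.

k = Gd⁴/(8D³N_a) = (77.8×10³)(6.8⁴)/(8·63.0³·9) = 9.2398 N/mm = 9239.8 N/m
Wire length L = πDN_a = π·63.0·9 = 1781.3 mm
m = ρ·(πd²/4)·L = 7850 × 36.317×10⁻⁶ m² × 1.7813 m = 0.50782 kg
f_n = ½√(k/m) = 0.5·√(9239.8/0.50782) = 0.5·√(18195) = 67.444 Hz

67.4 Hz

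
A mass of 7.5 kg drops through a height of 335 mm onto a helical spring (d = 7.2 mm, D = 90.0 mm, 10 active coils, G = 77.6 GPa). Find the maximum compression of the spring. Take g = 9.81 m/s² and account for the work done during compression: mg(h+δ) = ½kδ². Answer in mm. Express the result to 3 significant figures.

k = Gd⁴/(8D³N_a) = (77.6×10³)(7.2⁴)/(8·90.0³·10) = 3.5758 N/mm
W = mg = 7.5 × 9.81 = 73.575 N
½kδ² − Wδ − Wh = 0 → δ = (W + √(W² + 2kWh))/k
δ = (73.575 + √(5413.3 + 176270))/3.5758 = (73.575 + 426.24)/3.5758 = 139.78 mm

140 mm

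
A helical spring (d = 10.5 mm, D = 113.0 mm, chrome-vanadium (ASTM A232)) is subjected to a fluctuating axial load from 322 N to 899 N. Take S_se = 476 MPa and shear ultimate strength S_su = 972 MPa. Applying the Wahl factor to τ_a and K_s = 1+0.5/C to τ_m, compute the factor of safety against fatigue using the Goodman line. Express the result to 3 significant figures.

2.99

C = D/d = 113.0/10.5 = 10.7619; K_W = (4C−1)/(4C−4)+0.615/C = 1.1340; K_s = 1+0.5/C = 1.0465
F_a = (F_max−F_min)/2 = 288.5 N; F_m = (F_max+F_min)/2 = 610.5 N
τ_a = K_W·8F_aD/(πd³) = 1.1340 × 71.713 = 81.321 MPa
τ_m = K_s·8F_mD/(πd³) = 1.0465 × 151.75 = 158.8 MPa
Goodman: 1/n_f = τ_a/S_se + τ_m/S_su = 81.321/476 + 158.8/972 = 0.17084 + 0.16338 = 0.33422
n_f = 1/0.33422 = 2.992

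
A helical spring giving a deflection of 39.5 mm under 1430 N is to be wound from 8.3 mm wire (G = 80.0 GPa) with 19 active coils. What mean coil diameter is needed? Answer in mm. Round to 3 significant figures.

41.0 mm

Required rate k = F/δ = 1430/39.5 = 36.203 N/mm
D = (Gd⁴/(8N_a·k))^(1/3) = (80.0×10³·8.3⁴/(8·19·36.203))^(1/3)
  = (68995.4)^(1/3) = 41.0147 mm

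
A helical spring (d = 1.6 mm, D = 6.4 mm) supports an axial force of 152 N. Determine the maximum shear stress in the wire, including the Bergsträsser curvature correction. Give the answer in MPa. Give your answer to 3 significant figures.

Spring index C = D/d = 6.4/1.6 = 4.0000
K_B = (4C+2)/(4C−3) = 18.000/13.000 = 1.3846
τ₀ = 8FD/(πd³) = 8·152·6.4/(π·1.6³) = 7782.4/12.868 = 604.79 MPa
τ_max = K·τ₀ = 1.3846 × 604.79 = 837.4 MPa

837 MPa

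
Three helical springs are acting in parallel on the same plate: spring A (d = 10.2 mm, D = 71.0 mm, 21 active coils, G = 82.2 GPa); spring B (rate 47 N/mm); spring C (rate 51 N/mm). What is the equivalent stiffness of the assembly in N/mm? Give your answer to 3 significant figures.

113 N/mm

k_A = Gd⁴/(8D³N_a) = (82.2×10³)(10.2⁴)/(8·71.0³·21) = 14.797 N/mm
Parallel: k_eq = 14.797 + 47 + 51 = 112.8 N/mm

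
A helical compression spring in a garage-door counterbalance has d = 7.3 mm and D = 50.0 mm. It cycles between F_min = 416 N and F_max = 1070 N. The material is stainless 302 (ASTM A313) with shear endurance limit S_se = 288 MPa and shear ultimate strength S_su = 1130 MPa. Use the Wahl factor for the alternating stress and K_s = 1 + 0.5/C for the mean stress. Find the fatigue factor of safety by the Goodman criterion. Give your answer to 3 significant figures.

1.46

C = D/d = 50.0/7.3 = 6.8493; K_W = (4C−1)/(4C−4)+0.615/C = 1.2180; K_s = 1+0.5/C = 1.0730
F_a = (F_max−F_min)/2 = 327 N; F_m = (F_max+F_min)/2 = 743 N
τ_a = K_W·8F_aD/(πd³) = 1.2180 × 107.03 = 130.36 MPa
τ_m = K_s·8F_mD/(πd³) = 1.0730 × 243.18 = 260.93 MPa
Goodman: 1/n_f = τ_a/S_se + τ_m/S_su = 130.36/288 + 260.93/1130 = 0.45263 + 0.23091 = 0.68355
n_f = 1/0.68355 = 1.463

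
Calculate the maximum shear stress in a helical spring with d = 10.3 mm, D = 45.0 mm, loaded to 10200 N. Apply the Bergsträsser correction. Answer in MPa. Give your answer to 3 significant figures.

Spring index C = D/d = 45.0/10.3 = 4.3689
K_B = (4C+2)/(4C−3) = 19.476/14.476 = 1.3454
τ₀ = 8FD/(πd³) = 8·10200·45.0/(π·10.3³) = 3.672e+06/3432.9 = 1069.6 MPa
τ_max = K·τ₀ = 1.3454 × 1069.6 = 1439.1 MPa

1440 MPa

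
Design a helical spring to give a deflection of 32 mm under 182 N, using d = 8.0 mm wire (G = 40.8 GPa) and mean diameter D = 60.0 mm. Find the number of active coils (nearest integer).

Required rate k = F/δ = 182/32 = 5.6875 N/mm
N_a = Gd⁴/(8D³k) = (40.8×10³ × 8.0⁴)/(8 × 60.0³ × 5.6875)
    = 1.67117e+08 / 9.828e+06 = 17 → 17 coils

17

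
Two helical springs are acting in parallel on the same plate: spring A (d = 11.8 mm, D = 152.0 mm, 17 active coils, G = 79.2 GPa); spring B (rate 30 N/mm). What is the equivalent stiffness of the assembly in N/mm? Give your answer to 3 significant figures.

k_A = Gd⁴/(8D³N_a) = (79.2×10³)(11.8⁴)/(8·152.0³·17) = 3.215 N/mm
Parallel: k_eq = 3.215 + 30 = 33.215 N/mm

33.2 N/mm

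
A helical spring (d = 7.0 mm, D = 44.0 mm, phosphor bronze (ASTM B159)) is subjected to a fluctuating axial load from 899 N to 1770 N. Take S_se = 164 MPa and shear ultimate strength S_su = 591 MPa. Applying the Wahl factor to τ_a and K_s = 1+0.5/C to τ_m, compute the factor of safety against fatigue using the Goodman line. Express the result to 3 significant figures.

0.534

C = D/d = 44.0/7.0 = 6.2857; K_W = (4C−1)/(4C−4)+0.615/C = 1.2397; K_s = 1+0.5/C = 1.0795
F_a = (F_max−F_min)/2 = 435.5 N; F_m = (F_max+F_min)/2 = 1334.5 N
τ_a = K_W·8F_aD/(πd³) = 1.2397 × 142.26 = 176.37 MPa
τ_m = K_s·8F_mD/(πd³) = 1.0795 × 435.93 = 470.61 MPa
Goodman: 1/n_f = τ_a/S_se + τ_m/S_su = 176.37/164 + 470.61/591 = 1.07540 + 0.79629 = 1.8717
n_f = 1/1.8717 = 0.5343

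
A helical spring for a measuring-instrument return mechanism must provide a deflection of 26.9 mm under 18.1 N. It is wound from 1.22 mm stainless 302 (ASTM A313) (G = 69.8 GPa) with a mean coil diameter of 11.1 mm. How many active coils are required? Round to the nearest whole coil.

Required rate k = F/δ = 18.1/26.9 = 0.67286 N/mm
N_a = Gd⁴/(8D³k) = (69.8×10³ × 1.22⁴)/(8 × 11.1³ × 0.67286)
    = 154630 / 7361.82 = 21 → 21 coils

21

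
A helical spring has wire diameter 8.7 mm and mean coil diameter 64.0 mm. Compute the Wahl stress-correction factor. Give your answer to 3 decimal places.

C = D/d = 64.0/8.7 = 7.3563
K_W = (4C−1)/(4C−4) + 0.615/C = 28.425/25.425 + 0.0836 = 1.2016

1.202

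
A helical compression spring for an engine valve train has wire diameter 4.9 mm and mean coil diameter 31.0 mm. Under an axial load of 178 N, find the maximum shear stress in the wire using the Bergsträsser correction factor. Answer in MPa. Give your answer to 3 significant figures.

Spring index C = D/d = 31.0/4.9 = 6.3265
K_B = (4C+2)/(4C−3) = 27.306/22.306 = 1.2242
τ₀ = 8FD/(πd³) = 8·178·31.0/(π·4.9³) = 44144/369.61 = 119.44 MPa
τ_max = K·τ₀ = 1.2242 × 119.44 = 146.21 MPa

146 MPa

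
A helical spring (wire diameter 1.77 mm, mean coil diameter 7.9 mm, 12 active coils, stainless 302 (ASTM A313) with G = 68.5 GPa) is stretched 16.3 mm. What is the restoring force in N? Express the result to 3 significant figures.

k = Gd⁴/(8D³N_a) = (68.5×10³)(1.77⁴)/(8·7.9³·12) = 14.205 N/mm
F = k·δ = 14.205 × 16.3 = 231.54 N

232 N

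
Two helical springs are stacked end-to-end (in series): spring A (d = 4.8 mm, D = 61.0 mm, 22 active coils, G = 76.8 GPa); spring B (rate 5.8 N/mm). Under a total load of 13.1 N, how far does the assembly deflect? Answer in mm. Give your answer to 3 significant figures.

k_A = Gd⁴/(8D³N_a) = (76.8×10³)(4.8⁴)/(8·61.0³·22) = 1.0205 N/mm
Series: 1/k_eq = 1/1.0205 + 1/5.8 = 1.1523; k_eq = 0.86783 N/mm
δ = F/k_eq = 13.1/0.86783 = 15.095 mm

15.1 mm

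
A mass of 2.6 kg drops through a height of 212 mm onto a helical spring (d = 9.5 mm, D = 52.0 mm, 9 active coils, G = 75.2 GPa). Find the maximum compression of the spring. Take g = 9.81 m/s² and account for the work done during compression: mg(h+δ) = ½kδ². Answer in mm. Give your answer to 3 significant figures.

k = Gd⁴/(8D³N_a) = (75.2×10³)(9.5⁴)/(8·52.0³·9) = 60.502 N/mm
W = mg = 2.6 × 9.81 = 25.506 N
½kδ² − Wδ − Wh = 0 → δ = (W + √(W² + 2kWh))/k
δ = (25.506 + √(650.56 + 654302))/60.502 = (25.506 + 809.29)/60.502 = 13.798 mm

13.8 mm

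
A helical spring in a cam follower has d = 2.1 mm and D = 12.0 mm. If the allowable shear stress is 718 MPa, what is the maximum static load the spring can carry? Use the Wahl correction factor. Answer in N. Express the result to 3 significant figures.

C = D/d = 12.0/2.1 = 5.7143
K_W = (4C−1)/(4C−4) + 0.615/C = 21.857/18.857 + 0.1076 = 1.2667
τ_max = K·8FD/(πd³) → F_max = τ_allow·πd³/(8DK)
F_max = 718·π·2.1³/(8·12.0·1.2667) = 20890/121.6 = 171.78 N

172 N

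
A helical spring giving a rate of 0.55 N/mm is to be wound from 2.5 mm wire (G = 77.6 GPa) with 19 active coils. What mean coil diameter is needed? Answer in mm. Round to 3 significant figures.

D = (Gd⁴/(8N_a·k))^(1/3) = (77.6×10³·2.5⁴/(8·19·0.55))^(1/3)
  = (36259)^(1/3) = 33.0983 mm

33.1 mm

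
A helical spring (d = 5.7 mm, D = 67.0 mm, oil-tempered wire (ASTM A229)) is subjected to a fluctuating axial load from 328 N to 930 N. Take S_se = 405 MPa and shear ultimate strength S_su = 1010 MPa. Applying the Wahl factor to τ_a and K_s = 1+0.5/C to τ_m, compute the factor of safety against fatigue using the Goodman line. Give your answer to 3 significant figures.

0.732

C = D/d = 67.0/5.7 = 11.7544; K_W = (4C−1)/(4C−4)+0.615/C = 1.1221; K_s = 1+0.5/C = 1.0425
F_a = (F_max−F_min)/2 = 301 N; F_m = (F_max+F_min)/2 = 629 N
τ_a = K_W·8F_aD/(πd³) = 1.1221 × 277.3 = 311.15 MPa
τ_m = K_s·8F_mD/(πd³) = 1.0425 × 579.48 = 604.13 MPa
Goodman: 1/n_f = τ_a/S_se + τ_m/S_su = 311.15/405 + 604.13/1010 = 0.76828 + 0.59815 = 1.3664
n_f = 1/1.3664 = 0.7318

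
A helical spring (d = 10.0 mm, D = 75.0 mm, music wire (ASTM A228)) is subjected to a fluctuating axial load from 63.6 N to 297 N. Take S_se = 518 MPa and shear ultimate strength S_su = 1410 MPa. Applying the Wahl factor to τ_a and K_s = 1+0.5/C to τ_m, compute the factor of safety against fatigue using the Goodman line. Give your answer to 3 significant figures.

12.9

C = D/d = 75.0/10.0 = 7.5000; K_W = (4C−1)/(4C−4)+0.615/C = 1.1974; K_s = 1+0.5/C = 1.0667
F_a = (F_max−F_min)/2 = 116.7 N; F_m = (F_max+F_min)/2 = 180.3 N
τ_a = K_W·8F_aD/(πd³) = 1.1974 × 22.288 = 26.687 MPa
τ_m = K_s·8F_mD/(πd³) = 1.0667 × 34.435 = 36.73 MPa
Goodman: 1/n_f = τ_a/S_se + τ_m/S_su = 26.687/518 + 36.73/1410 = 0.05152 + 0.02605 = 0.07757
n_f = 1/0.07757 = 12.89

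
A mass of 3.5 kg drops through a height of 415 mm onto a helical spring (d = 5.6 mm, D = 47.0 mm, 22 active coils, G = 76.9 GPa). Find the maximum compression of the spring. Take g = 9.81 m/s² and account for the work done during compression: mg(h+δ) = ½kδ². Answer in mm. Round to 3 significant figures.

91.7 mm

k = Gd⁴/(8D³N_a) = (76.9×10³)(5.6⁴)/(8·47.0³·22) = 4.1388 N/mm
W = mg = 3.5 × 9.81 = 34.335 N
½kδ² − Wδ − Wh = 0 → δ = (W + √(W² + 2kWh))/k
δ = (34.335 + √(1178.9 + 117947))/4.1388 = (34.335 + 345.15)/4.1388 = 91.689 mm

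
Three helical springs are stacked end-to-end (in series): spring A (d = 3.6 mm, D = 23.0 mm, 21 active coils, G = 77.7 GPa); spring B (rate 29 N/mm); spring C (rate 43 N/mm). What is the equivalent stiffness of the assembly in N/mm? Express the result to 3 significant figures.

4.66 N/mm

k_A = Gd⁴/(8D³N_a) = (77.7×10³)(3.6⁴)/(8·23.0³·21) = 6.3847 N/mm
Series: 1/k_eq = 1/6.3847 + 1/29 + 1/43 = 0.21436; k_eq = 4.665 N/mm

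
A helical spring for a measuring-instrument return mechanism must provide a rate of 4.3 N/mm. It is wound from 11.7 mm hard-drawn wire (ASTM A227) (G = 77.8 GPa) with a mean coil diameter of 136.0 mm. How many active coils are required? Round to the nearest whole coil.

17

N_a = Gd⁴/(8D³k) = (77.8×10³ × 11.7⁴)/(8 × 136.0³ × 4.3)
    = 1.45788e+09 / 8.65317e+07 = 16.85 → 17 coils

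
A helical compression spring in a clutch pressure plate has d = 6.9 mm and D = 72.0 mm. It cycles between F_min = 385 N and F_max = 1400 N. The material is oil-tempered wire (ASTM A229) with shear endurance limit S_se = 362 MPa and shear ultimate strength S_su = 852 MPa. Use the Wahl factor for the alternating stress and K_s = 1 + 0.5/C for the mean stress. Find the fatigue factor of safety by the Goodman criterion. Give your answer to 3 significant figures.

0.665

C = D/d = 72.0/6.9 = 10.4348; K_W = (4C−1)/(4C−4)+0.615/C = 1.1384; K_s = 1+0.5/C = 1.0479
F_a = (F_max−F_min)/2 = 507.5 N; F_m = (F_max+F_min)/2 = 892.5 N
τ_a = K_W·8F_aD/(πd³) = 1.1384 × 283.24 = 322.45 MPa
τ_m = K_s·8F_mD/(πd³) = 1.0479 × 498.12 = 521.99 MPa
Goodman: 1/n_f = τ_a/S_se + τ_m/S_su = 322.45/362 + 521.99/852 = 0.89076 + 0.61266 = 1.5034
n_f = 1/1.5034 = 0.6652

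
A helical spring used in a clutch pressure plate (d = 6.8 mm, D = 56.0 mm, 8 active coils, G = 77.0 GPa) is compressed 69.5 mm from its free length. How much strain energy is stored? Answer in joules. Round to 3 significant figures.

35.4 J

k = Gd⁴/(8D³N_a) = (77.0×10³)(6.8⁴)/(8·56.0³·8) = 14.648 N/mm
U = ½kδ² = 0.5 × 14.648 × 69.5² = 35377 N·mm = 35.377 J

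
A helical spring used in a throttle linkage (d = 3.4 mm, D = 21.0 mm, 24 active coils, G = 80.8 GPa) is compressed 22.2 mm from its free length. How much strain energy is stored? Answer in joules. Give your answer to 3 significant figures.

1.50 J

k = Gd⁴/(8D³N_a) = (80.8×10³)(3.4⁴)/(8·21.0³·24) = 6.0725 N/mm
U = ½kδ² = 0.5 × 6.0725 × 22.2² = 1496.4 N·mm = 1.4964 J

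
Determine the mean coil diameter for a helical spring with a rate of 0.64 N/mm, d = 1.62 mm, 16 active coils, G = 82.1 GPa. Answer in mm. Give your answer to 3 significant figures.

D = (Gd⁴/(8N_a·k))^(1/3) = (82.1×10³·1.62⁴/(8·16·0.64))^(1/3)
  = (6902.61)^(1/3) = 19.0402 mm

19.0 mm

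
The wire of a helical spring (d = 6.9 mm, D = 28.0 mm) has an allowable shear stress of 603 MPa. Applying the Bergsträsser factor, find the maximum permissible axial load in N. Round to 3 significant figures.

C = D/d = 28.0/6.9 = 4.0580
K_B = (4C+2)/(4C−3) = 18.232/13.232 = 1.3779
τ_max = K·8FD/(πd³) → F_max = τ_allow·πd³/(8DK)
F_max = 603·π·6.9³/(8·28.0·1.3779) = 6.2232e+05/308.64 = 2016.3 N

2020 N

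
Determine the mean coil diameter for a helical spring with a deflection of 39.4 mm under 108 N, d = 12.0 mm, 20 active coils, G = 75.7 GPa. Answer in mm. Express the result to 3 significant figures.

Required rate k = F/δ = 108/39.4 = 2.7411 N/mm
D = (Gd⁴/(8N_a·k))^(1/3) = (75.7×10³·12.0⁴/(8·20·2.7411))^(1/3)
  = (3.5791e+06)^(1/3) = 152.9647 mm

153 mm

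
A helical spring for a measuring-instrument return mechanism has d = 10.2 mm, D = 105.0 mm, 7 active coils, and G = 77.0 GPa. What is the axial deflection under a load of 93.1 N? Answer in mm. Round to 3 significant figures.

7.24 mm

k = Gd⁴/(8D³N_a) = (77.0×10³)(10.2⁴)/(8·105.0³·7) = 12.857 N/mm
δ = F/k = 93.1 / 12.857 = 7.2413 mm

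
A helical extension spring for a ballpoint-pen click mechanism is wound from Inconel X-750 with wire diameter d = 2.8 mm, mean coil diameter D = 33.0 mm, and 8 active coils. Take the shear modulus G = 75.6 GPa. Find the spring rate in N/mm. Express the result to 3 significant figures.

k = Gd⁴/(8D³N_a) = (75.6×10³ × 2.8⁴) / (8 × 33.0³ × 8)
  = 4.6468e+06 / 2.29997e+06 = 2.0204 N/mm

2.02 N/mm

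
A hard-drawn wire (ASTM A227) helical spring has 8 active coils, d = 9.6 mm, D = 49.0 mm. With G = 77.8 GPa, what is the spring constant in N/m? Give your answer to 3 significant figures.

k = Gd⁴/(8D³N_a) = (77.8×10³ × 9.6⁴) / (8 × 49.0³ × 8)
  = 6.60792e+08 / 7.52954e+06 = 87.76 N/mm = 87760 N/m

87800 N/m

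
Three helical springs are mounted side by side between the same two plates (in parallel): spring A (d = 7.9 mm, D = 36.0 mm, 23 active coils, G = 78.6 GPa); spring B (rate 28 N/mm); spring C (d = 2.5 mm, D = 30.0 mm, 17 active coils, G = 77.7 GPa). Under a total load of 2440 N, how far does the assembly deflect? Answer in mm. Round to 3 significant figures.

k_A = Gd⁴/(8D³N_a) = (78.6×10³)(7.9⁴)/(8·36.0³·23) = 35.662 N/mm
k_C = Gd⁴/(8D³N_a) = (77.7×10³)(2.5⁴)/(8·30.0³·17) = 0.82657 N/mm
Parallel: k_eq = 35.662 + 28 + 0.82657 = 64.489 N/mm
δ = F/k_eq = 2440/64.489 = 37.836 mm

37.8 mm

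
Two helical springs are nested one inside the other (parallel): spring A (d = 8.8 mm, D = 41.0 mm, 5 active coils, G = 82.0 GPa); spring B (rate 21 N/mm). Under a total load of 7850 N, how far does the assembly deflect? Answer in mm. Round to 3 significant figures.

39.4 mm

k_A = Gd⁴/(8D³N_a) = (82.0×10³)(8.8⁴)/(8·41.0³·5) = 178.37 N/mm
Parallel: k_eq = 178.37 + 21 = 199.37 N/mm
δ = F/k_eq = 7850/199.37 = 39.373 mm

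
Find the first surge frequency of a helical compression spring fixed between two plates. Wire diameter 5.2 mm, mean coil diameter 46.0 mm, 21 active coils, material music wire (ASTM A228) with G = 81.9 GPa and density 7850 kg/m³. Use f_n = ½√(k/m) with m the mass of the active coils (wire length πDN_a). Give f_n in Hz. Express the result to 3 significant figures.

42.5 Hz

k = Gd⁴/(8D³N_a) = (81.9×10³)(5.2⁴)/(8·46.0³·21) = 3.662 N/mm = 3662 N/m
Wire length L = πDN_a = π·46.0·21 = 3034.8 mm
m = ρ·(πd²/4)·L = 7850 × 21.237×10⁻⁶ m² × 3.0348 m = 0.50593 kg
f_n = ½√(k/m) = 0.5·√(3662/0.50593) = 0.5·√(7238) = 42.538 Hz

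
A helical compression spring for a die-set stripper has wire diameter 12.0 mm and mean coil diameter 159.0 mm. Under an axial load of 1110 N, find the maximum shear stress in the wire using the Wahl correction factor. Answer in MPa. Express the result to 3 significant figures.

288 MPa

Spring index C = D/d = 159.0/12.0 = 13.2500
K_W = (4C−1)/(4C−4) + 0.615/C = 52.000/49.000 + 0.0464 = 1.1076
τ₀ = 8FD/(πd³) = 8·1110·159.0/(π·12.0³) = 1.41192e+06/5428.7 = 260.09 MPa
τ_max = K·τ₀ = 1.1076 × 260.09 = 288.08 MPa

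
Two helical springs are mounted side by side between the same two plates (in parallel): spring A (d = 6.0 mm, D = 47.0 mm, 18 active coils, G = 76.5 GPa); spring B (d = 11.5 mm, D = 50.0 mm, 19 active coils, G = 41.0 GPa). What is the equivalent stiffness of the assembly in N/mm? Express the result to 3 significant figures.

k_A = Gd⁴/(8D³N_a) = (76.5×10³)(6.0⁴)/(8·47.0³·18) = 6.6315 N/mm
k_B = Gd⁴/(8D³N_a) = (41.0×10³)(11.5⁴)/(8·50.0³·19) = 37.742 N/mm
Parallel: k_eq = 6.6315 + 37.742 = 44.373 N/mm

44.4 N/mm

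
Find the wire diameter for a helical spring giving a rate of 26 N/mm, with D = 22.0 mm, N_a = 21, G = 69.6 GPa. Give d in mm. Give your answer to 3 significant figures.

d = (8D³N_a·k / G)^(1/4) = (8·22.0³·21·26 / (69.6×10³))^0.25
  = (668.25)^0.25 = 5.0843 mm

5.08 mm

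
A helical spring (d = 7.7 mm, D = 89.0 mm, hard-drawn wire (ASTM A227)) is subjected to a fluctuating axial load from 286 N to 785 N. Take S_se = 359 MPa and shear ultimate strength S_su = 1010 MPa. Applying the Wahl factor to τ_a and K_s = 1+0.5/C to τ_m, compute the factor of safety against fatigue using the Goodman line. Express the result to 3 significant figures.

1.51

C = D/d = 89.0/7.7 = 11.5584; K_W = (4C−1)/(4C−4)+0.615/C = 1.1242; K_s = 1+0.5/C = 1.0433
F_a = (F_max−F_min)/2 = 249.5 N; F_m = (F_max+F_min)/2 = 535.5 N
τ_a = K_W·8F_aD/(πd³) = 1.1242 × 123.86 = 139.25 MPa
τ_m = K_s·8F_mD/(πd³) = 1.0433 × 265.84 = 277.34 MPa
Goodman: 1/n_f = τ_a/S_se + τ_m/S_su = 139.25/359 + 277.34/1010 = 0.38788 + 0.27459 = 0.66247
n_f = 1/0.66247 = 1.51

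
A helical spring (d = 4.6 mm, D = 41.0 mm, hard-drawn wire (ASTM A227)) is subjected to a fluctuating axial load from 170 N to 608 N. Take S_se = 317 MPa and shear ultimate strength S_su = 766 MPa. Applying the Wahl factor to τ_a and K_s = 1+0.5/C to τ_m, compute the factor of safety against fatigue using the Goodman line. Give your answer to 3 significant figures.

C = D/d = 41.0/4.6 = 8.9130; K_W = (4C−1)/(4C−4)+0.615/C = 1.1638; K_s = 1+0.5/C = 1.0561
F_a = (F_max−F_min)/2 = 219 N; F_m = (F_max+F_min)/2 = 389 N
τ_a = K_W·8F_aD/(πd³) = 1.1638 × 234.91 = 273.38 MPa
τ_m = K_s·8F_mD/(πd³) = 1.0561 × 417.25 = 440.66 MPa
Goodman: 1/n_f = τ_a/S_se + τ_m/S_su = 273.38/317 + 440.66/766 = 0.86240 + 0.57527 = 1.4377
n_f = 1/1.4377 = 0.6956

0.696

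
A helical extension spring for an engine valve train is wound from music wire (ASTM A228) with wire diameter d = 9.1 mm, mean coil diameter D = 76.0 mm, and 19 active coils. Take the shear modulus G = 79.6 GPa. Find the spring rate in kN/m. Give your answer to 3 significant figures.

k = Gd⁴/(8D³N_a) = (79.6×10³ × 9.1⁴) / (8 × 76.0³ × 19)
  = 5.45857e+08 / 6.67244e+07 = 8.1808 N/mm

8.18 kN/m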